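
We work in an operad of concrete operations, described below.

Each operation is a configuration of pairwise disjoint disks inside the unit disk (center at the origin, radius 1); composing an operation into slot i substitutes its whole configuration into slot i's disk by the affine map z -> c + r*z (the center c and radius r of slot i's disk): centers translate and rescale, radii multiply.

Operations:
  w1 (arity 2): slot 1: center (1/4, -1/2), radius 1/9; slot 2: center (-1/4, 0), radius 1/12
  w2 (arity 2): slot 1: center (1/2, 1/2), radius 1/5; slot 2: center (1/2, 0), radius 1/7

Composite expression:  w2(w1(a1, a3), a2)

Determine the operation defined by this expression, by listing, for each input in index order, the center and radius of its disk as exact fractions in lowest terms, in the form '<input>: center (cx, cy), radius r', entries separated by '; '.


a1: center (11/20, 2/5), radius 1/45; a2: center (1/2, 0), radius 1/7; a3: center (9/20, 1/2), radius 1/60

Below w2, radii multiply path by path; the a-disk centers shift.
for a1, the 2-step affine chain lands on center (11/20, 2/5), radius 1/45
for a3, the 2-step affine chain lands on center (9/20, 1/2), radius 1/60
for a2, the 1-step affine chain lands on center (1/2, 0), radius 1/7


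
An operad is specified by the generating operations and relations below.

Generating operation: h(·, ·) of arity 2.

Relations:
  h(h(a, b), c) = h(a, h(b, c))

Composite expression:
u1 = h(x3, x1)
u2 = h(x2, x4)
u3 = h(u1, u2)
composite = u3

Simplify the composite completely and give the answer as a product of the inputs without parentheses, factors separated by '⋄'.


x3 ⋄ x1 ⋄ x2 ⋄ x4

The h-tree's shape is irrelevant; the x-reading-order decides.
h(x3, x1) spells out as x3 ⋄ x1
h(x2, x4) spells out as x2 ⋄ x4
h(h(x3, x1), h(x2, x4)) spells out as x3 ⋄ x1 ⋄ x2 ⋄ x4


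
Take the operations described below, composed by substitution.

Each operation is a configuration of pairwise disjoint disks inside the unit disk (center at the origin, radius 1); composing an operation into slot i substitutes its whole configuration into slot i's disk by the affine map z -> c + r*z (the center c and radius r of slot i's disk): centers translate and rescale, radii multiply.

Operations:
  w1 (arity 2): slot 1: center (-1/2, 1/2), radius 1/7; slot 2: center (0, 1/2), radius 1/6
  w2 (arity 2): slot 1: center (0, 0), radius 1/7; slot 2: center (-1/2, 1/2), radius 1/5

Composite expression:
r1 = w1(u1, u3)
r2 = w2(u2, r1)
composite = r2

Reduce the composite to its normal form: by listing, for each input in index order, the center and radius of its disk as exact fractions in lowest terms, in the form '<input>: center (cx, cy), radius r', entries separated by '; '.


u1: center (-3/5, 3/5), radius 1/35; u2: center (0, 0), radius 1/7; u3: center (-1/2, 3/5), radius 1/30


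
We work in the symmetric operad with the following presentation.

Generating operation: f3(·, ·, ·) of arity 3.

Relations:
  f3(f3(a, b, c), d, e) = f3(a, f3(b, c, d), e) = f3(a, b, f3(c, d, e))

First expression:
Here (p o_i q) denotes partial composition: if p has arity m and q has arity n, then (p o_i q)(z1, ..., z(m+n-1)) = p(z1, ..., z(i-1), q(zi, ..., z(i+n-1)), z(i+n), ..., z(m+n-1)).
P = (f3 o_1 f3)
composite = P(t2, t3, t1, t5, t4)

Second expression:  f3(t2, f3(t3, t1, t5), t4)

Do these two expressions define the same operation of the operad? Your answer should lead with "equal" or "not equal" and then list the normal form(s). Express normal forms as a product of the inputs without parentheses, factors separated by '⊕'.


The first expression reduces to t2 ⊕ t3 ⊕ t1 ⊕ t5 ⊕ t4
The second expression reduces to t2 ⊕ t3 ⊕ t1 ⊕ t5 ⊕ t4
The normal forms match — equal.

equal — both sides give t2 ⊕ t3 ⊕ t1 ⊕ t5 ⊕ t4


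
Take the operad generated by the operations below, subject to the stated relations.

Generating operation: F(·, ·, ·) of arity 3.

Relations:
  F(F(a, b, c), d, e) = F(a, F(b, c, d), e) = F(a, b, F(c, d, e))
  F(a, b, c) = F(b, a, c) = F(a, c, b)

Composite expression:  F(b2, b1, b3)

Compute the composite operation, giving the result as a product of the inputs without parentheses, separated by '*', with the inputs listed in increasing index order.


b1 * b2 * b3

Key point: F commutes, so take the b-inputs in any fixed order.
F(b2, b1, b3) flattens to b2 * b1 * b3
sorting the factors by input index: b1 * b2 * b3


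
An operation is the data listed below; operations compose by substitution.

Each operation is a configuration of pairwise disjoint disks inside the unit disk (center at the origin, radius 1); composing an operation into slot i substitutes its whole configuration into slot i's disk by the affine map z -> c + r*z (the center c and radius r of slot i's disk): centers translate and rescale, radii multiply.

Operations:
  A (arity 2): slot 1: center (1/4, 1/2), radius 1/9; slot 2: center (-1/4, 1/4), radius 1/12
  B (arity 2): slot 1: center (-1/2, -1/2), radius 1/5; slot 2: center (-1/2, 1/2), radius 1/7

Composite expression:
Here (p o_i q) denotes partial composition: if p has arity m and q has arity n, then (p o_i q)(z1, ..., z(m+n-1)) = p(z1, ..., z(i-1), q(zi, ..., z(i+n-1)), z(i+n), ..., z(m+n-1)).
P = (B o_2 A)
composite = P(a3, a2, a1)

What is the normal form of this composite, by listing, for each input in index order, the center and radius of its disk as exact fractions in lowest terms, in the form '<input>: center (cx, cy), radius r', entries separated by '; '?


a1: center (-15/28, 15/28), radius 1/84; a2: center (-13/28, 4/7), radius 1/63; a3: center (-1/2, -1/2), radius 1/5

Follow each a-input down from B: c' goes to c + r*c', radius to r*r'.
input a3: applying the 1 nested substitution gives center (-1/2, -1/2), radius 1/5
input a2: applying the 2 nested substitutions gives center (-13/28, 4/7), radius 1/63
input a1: applying the 2 nested substitutions gives center (-15/28, 15/28), radius 1/84


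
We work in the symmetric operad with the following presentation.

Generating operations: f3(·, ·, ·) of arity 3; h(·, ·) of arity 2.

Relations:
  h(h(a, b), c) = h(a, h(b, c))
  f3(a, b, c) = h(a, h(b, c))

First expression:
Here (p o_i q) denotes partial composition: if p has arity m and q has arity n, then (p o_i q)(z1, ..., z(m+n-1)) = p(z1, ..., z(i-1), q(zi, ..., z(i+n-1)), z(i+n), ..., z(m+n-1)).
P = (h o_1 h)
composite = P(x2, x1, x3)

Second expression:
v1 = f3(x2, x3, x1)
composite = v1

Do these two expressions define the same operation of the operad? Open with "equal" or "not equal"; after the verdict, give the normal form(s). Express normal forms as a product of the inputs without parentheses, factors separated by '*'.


not equal; first: x2 * x1 * x3; second: x2 * x3 * x1

Normal form of the first expression: x2 * x1 * x3
Normal form of the second expression: x2 * x3 * x1
The normal forms differ: not equal.


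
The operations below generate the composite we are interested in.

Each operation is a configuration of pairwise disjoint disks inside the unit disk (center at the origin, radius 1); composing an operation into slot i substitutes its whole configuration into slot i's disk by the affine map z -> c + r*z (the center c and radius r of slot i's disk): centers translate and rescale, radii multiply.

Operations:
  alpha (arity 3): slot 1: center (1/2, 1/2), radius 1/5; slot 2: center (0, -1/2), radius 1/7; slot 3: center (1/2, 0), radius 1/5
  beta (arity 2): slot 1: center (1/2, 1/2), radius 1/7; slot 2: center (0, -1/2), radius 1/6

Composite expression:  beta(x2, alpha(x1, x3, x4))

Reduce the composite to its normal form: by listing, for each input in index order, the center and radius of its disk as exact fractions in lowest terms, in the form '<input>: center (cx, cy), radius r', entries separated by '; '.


x1: center (1/12, -5/12), radius 1/30; x2: center (1/2, 1/2), radius 1/7; x3: center (0, -7/12), radius 1/42; x4: center (1/12, -1/2), radius 1/30

Follow each x-input down from beta: c' goes to c + r*c', radius to r*r'.
tracing x2 down its 1-map path: center (1/2, 1/2), radius 1/7
tracing x1 down its 2-map path: center (1/12, -5/12), radius 1/30
tracing x3 down its 2-map path: center (0, -7/12), radius 1/42
tracing x4 down its 2-map path: center (1/12, -1/2), radius 1/30


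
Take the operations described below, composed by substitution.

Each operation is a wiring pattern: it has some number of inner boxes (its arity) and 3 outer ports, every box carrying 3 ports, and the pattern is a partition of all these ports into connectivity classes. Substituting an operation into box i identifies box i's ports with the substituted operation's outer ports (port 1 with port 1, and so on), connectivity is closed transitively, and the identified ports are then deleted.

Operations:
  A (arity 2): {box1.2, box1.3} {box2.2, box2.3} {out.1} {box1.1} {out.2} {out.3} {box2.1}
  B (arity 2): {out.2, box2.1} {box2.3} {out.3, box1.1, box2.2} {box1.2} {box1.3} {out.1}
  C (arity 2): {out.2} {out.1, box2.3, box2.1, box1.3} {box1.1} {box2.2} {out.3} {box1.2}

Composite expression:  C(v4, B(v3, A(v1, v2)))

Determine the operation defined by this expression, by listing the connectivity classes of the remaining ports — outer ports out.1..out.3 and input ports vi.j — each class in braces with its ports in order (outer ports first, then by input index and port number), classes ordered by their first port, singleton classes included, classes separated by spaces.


{out.1, v3.1, v4.3} {out.2} {out.3} {v1.1} {v1.2, v1.3} {v2.1} {v2.2, v2.3} {v3.2} {v3.3} {v4.1} {v4.2}


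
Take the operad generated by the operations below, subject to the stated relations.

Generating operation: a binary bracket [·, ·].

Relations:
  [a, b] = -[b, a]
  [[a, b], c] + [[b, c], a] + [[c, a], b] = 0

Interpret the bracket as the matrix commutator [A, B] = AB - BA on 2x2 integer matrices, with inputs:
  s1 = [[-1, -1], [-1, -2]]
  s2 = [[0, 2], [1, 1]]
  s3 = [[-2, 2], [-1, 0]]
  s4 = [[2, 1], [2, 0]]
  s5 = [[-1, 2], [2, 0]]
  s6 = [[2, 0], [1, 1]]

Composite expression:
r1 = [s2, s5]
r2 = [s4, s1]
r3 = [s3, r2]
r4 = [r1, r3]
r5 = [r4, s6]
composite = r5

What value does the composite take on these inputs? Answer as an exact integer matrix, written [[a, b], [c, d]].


[s2, s5] = [[2, 0], [1, -2]]
[s4, s1] = [[1, -3], [4, -1]]
[s3, [s4, s1]] = [[5, 2], [6, -5]]
[[s2, s5], [s3, [s4, s1]]] = [[-2, 8], [-14, 2]]
[[[s2, s5], [s3, [s4, s1]]], s6] = [[8, -8], [-10, -8]]

[[8, -8], [-10, -8]]


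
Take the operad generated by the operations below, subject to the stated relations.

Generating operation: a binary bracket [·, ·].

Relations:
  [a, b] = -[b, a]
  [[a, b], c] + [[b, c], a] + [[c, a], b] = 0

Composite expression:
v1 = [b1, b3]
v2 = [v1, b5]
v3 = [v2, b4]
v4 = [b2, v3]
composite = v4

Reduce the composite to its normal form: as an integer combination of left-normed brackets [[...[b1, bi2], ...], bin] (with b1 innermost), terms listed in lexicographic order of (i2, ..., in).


-[[[[b1, b3], b5], b4], b2]

Expand each bracket as ab - ba; the b1-initial words give the coefficients.
Composite bracket: [b2, [[[b1, b3], b5], b4]]
Expanding via [a, b] = ab - ba: 16 signed words (2^4 = 16).
Keep just the words that open with b1:
  the word b1b3b5b4b2 carries sign -1 and contributes -[[[[b1, b3], b5], b4], b2]


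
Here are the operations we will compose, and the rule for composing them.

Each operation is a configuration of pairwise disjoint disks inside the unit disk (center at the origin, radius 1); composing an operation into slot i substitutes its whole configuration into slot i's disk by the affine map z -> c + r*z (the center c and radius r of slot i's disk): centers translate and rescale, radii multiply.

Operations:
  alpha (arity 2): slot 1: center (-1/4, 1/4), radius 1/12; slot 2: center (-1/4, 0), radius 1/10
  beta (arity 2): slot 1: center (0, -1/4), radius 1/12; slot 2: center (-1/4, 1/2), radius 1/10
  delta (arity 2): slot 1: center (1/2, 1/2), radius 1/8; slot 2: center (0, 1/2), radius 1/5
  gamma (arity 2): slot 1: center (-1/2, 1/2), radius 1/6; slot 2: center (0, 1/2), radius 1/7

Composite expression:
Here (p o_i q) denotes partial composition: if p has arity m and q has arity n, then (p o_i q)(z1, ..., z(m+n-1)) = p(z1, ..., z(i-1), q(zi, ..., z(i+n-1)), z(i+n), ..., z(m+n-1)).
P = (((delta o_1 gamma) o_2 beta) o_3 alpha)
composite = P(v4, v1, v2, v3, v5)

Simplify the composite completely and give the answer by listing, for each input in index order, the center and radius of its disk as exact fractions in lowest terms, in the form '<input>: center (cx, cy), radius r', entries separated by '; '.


v1: center (1/2, 125/224), radius 1/672; v2: center (1109/2240, 183/320), radius 1/6720; v3: center (1109/2240, 4/7), radius 1/5600; v4: center (7/16, 9/16), radius 1/48; v5: center (0, 1/2), radius 1/5

Only the slot chain above each v matters under delta; compose those maps.
v4 passes through 2 substitutions, ending at center (7/16, 9/16), radius 1/48
v1 passes through 3 substitutions, ending at center (1/2, 125/224), radius 1/672
v2 passes through 4 substitutions, ending at center (1109/2240, 183/320), radius 1/6720
v3 passes through 4 substitutions, ending at center (1109/2240, 4/7), radius 1/5600
v5 passes through 1 substitution, ending at center (0, 1/2), radius 1/5


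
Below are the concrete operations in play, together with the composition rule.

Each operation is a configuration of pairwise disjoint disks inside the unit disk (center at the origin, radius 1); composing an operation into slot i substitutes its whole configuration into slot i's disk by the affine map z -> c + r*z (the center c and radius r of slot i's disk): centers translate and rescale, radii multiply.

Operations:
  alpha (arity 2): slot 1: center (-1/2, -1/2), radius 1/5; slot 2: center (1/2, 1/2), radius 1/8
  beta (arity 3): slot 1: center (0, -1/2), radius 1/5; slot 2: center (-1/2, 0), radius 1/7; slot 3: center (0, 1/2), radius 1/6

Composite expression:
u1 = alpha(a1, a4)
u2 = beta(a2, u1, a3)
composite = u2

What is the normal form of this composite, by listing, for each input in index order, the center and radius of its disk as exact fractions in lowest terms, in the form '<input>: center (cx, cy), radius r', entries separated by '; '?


a1: center (-4/7, -1/14), radius 1/35; a2: center (0, -1/2), radius 1/5; a3: center (0, 1/2), radius 1/6; a4: center (-3/7, 1/14), radius 1/56

Nesting under beta composes maps z -> c + r*z down each a-path.
tracing a2 down its 1-map path: center (0, -1/2), radius 1/5
tracing a1 down its 2-map path: center (-4/7, -1/14), radius 1/35
tracing a4 down its 2-map path: center (-3/7, 1/14), radius 1/56
tracing a3 down its 1-map path: center (0, 1/2), radius 1/6


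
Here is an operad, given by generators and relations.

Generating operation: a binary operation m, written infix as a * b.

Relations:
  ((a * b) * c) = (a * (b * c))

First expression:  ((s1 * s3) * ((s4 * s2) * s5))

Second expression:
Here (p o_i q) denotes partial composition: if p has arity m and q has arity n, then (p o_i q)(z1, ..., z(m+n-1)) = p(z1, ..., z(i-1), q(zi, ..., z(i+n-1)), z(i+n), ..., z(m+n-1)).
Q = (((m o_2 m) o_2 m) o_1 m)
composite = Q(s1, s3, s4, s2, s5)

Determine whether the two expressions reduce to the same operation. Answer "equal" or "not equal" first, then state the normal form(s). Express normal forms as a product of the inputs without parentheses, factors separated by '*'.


The first composite normalizes to s1 * s3 * s4 * s2 * s5
The second composite normalizes to s1 * s3 * s4 * s2 * s5
The forms coincide; equal.

equal; both compose to s1 * s3 * s4 * s2 * s5


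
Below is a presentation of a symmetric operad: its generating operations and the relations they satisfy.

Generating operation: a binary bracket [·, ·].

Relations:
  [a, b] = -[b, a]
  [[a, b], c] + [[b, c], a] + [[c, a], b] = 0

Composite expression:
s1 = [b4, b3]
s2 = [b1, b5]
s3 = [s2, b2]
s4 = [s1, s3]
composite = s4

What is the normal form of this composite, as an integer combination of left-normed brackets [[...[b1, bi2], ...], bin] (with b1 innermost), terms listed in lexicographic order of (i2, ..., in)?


Left-normed coefficients sit on the b1-initial expansion words.
Composite bracket: [[b4, b3], [[b1, b5], b2]]
The bracket unfolds into 16 signed words via [a, b] = ab - ba (2^4 = 16).
Words beginning with b1 determine it all:
  sign of b1b5b2b3b4 is +1, so it contributes +[[[[b1, b5], b2], b3], b4]
  sign of b1b5b2b4b3 is -1, so it contributes -[[[[b1, b5], b2], b4], b3]

[[[[b1, b5], b2], b3], b4] - [[[[b1, b5], b2], b4], b3]


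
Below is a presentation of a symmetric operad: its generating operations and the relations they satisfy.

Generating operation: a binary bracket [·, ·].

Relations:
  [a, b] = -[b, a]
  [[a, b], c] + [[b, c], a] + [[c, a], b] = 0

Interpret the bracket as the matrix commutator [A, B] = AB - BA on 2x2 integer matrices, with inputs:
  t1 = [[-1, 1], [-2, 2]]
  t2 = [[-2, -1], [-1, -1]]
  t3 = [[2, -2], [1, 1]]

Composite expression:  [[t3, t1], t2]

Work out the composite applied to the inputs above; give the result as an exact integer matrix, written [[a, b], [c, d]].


[[4, -11], [7, -4]]

[t3, t1] = [[3, -5], [-1, -3]]
[[t3, t1], t2] = [[4, -11], [7, -4]]


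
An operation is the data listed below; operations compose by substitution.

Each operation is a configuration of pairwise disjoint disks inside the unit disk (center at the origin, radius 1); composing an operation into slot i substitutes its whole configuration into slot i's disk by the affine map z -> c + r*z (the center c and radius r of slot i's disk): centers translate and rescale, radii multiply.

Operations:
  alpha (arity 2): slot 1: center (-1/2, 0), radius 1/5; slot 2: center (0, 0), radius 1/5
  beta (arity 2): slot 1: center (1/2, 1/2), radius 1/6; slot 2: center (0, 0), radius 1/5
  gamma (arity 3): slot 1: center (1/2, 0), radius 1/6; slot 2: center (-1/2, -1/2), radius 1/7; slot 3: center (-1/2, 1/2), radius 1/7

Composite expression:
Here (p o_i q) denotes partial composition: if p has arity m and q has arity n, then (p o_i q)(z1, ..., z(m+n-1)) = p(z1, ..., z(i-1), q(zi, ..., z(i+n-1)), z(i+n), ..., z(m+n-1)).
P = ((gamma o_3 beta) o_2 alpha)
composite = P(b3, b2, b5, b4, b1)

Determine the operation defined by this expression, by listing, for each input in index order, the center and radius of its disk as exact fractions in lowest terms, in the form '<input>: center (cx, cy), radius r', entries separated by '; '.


b1: center (-1/2, 1/2), radius 1/35; b2: center (-4/7, -1/2), radius 1/35; b3: center (1/2, 0), radius 1/6; b4: center (-3/7, 4/7), radius 1/42; b5: center (-1/2, -1/2), radius 1/35

Only the slot chain above each b matters under gamma; compose those maps.
input b3: applying the 1 nested substitution gives center (1/2, 0), radius 1/6
input b2: applying the 2 nested substitutions gives center (-4/7, -1/2), radius 1/35
input b5: applying the 2 nested substitutions gives center (-1/2, -1/2), radius 1/35
input b4: applying the 2 nested substitutions gives center (-3/7, 4/7), radius 1/42
input b1: applying the 2 nested substitutions gives center (-1/2, 1/2), radius 1/35


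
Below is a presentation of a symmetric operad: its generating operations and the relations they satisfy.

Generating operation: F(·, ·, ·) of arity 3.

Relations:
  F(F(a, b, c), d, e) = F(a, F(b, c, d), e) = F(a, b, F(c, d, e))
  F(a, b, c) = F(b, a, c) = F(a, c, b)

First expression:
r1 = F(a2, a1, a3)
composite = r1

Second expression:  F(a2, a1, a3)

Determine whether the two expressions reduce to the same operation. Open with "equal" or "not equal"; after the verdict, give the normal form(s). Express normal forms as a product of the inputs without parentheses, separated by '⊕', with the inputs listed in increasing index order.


equal; the common form is a1 ⊕ a2 ⊕ a3

The first expression reduces to a1 ⊕ a2 ⊕ a3
The second expression reduces to a1 ⊕ a2 ⊕ a3
Both agree, so they are equal.


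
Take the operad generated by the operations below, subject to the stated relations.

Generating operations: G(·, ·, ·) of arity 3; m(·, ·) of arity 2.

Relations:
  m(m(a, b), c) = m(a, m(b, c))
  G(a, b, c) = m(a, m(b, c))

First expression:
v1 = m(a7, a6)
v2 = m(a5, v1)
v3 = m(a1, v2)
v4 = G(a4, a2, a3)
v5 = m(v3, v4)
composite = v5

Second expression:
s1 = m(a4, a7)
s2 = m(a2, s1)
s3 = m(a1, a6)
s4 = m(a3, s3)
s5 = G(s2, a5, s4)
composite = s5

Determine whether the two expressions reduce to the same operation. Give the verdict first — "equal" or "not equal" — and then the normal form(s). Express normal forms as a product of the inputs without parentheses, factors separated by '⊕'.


not equal; the first gives a1 ⊕ a5 ⊕ a7 ⊕ a6 ⊕ a4 ⊕ a2 ⊕ a3 and the second a2 ⊕ a4 ⊕ a7 ⊕ a5 ⊕ a3 ⊕ a1 ⊕ a6

The first expression, normalized: a1 ⊕ a5 ⊕ a7 ⊕ a6 ⊕ a4 ⊕ a2 ⊕ a3
The second expression, normalized: a2 ⊕ a4 ⊕ a7 ⊕ a5 ⊕ a3 ⊕ a1 ⊕ a6
No match — not equal.


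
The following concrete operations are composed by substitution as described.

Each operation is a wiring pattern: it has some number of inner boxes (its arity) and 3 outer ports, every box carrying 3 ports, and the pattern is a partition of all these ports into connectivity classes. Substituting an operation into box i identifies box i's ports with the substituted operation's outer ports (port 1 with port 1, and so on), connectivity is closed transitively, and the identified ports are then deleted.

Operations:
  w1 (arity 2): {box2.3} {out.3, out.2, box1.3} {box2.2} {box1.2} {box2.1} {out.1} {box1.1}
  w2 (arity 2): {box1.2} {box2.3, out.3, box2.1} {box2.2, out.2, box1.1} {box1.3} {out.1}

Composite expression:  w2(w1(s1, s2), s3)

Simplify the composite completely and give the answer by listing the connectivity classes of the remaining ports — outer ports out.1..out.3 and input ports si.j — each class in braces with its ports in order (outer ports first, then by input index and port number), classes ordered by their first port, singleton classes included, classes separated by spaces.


Substituting into w2 glues patterns; closure does the rest.
through w1, on inputs (s1, s2): {out.1} {out.2, out.3, s1.3} {s1.1} {s1.2} {s2.1} {s2.2} {s2.3} (out.j = stage outer ports)
through w2, on inputs (s1, s2, s3): {out.1} {out.2, s3.2} {out.3, s3.1, s3.3} {s1.1} {s1.2} {s1.3} {s2.1} {s2.2} {s2.3} (out.j = stage outer ports)

{out.1} {out.2, s3.2} {out.3, s3.1, s3.3} {s1.1} {s1.2} {s1.3} {s2.1} {s2.2} {s2.3}


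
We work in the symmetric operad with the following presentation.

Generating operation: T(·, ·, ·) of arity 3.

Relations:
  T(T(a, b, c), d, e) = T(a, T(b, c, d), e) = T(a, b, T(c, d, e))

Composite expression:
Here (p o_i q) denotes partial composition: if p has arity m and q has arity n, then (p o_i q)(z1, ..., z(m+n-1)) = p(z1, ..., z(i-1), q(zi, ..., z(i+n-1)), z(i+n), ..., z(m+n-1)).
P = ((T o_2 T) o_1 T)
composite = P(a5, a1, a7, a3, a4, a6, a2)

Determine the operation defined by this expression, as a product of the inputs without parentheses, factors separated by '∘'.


a5 ∘ a1 ∘ a7 ∘ a3 ∘ a4 ∘ a6 ∘ a2

Under associativity of T, the answer is the a's in reading order.
T(a5, a1, a7) collapses to a5 ∘ a1 ∘ a7
T(a3, a4, a6) collapses to a3 ∘ a4 ∘ a6
T(T(a5, a1, a7), T(a3, a4, a6), a2) collapses to a5 ∘ a1 ∘ a7 ∘ a3 ∘ a4 ∘ a6 ∘ a2


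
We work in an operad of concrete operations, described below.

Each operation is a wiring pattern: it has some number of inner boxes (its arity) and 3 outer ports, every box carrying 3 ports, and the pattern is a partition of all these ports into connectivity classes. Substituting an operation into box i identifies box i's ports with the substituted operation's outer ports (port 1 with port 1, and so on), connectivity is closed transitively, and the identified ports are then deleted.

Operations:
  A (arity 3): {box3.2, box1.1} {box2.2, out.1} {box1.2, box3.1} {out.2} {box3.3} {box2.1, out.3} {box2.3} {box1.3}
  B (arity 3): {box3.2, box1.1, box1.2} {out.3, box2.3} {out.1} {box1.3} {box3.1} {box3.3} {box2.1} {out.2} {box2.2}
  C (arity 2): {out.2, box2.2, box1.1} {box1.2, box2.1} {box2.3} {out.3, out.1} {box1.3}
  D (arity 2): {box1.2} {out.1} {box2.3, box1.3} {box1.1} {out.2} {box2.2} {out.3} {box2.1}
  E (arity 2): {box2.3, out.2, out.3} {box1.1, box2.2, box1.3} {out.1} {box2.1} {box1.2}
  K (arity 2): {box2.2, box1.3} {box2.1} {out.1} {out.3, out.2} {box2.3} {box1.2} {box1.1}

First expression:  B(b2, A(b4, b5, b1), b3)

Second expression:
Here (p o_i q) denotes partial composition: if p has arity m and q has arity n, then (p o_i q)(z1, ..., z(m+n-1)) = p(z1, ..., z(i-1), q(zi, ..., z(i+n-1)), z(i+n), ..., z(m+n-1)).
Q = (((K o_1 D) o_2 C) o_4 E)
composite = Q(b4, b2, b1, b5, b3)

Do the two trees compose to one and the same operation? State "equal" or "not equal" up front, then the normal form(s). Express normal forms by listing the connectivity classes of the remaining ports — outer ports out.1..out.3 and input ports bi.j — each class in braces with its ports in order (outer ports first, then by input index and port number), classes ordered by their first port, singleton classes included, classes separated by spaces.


not equal: they reduce to {out.1} {out.2} {out.3, b5.1} {b1.1, b4.2} {b1.2, b4.1} {b1.3} {b2.1, b2.2, b3.2} {b2.3} {b3.1} {b3.3} {b4.3} {b5.2} {b5.3} and {out.1} {out.2, out.3} {b1.1, b2.2} {b1.2, b2.1} {b1.3} {b2.3} {b3.1} {b3.2, b5.1, b5.3} {b3.3} {b4.1} {b4.2} {b4.3} {b5.2}

Normal form of the first expression: {out.1} {out.2} {out.3, b5.1} {b1.1, b4.2} {b1.2, b4.1} {b1.3} {b2.1, b2.2, b3.2} {b2.3} {b3.1} {b3.3} {b4.3} {b5.2} {b5.3}
Normal form of the second expression: {out.1} {out.2, out.3} {b1.1, b2.2} {b1.2, b2.1} {b1.3} {b2.3} {b3.1} {b3.2, b5.1, b5.3} {b3.3} {b4.1} {b4.2} {b4.3} {b5.2}
The normal forms differ: not equal.


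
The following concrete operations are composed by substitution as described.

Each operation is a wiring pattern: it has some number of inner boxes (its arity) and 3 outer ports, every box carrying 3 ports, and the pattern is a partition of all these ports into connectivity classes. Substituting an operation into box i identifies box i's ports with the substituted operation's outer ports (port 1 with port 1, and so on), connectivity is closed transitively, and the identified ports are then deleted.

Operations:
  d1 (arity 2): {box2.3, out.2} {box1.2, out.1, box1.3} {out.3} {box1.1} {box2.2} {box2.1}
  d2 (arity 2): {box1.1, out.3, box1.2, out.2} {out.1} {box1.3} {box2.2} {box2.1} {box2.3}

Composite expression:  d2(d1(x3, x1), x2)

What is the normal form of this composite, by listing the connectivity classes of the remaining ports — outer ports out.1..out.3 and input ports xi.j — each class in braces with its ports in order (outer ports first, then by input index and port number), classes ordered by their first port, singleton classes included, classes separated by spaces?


Two ports join when wires chain via d2-identified ports.
the subtree at d1 composes to {out.1, x3.2, x3.3} {out.2, x1.3} {out.3} {x1.1} {x1.2} {x3.1} on (x3, x1); out.j = own outer ports
the subtree at d2 composes to {out.1} {out.2, out.3, x1.3, x3.2, x3.3} {x1.1} {x1.2} {x2.1} {x2.2} {x2.3} {x3.1} on (x3, x1, x2); out.j = own outer ports

{out.1} {out.2, out.3, x1.3, x3.2, x3.3} {x1.1} {x1.2} {x2.1} {x2.2} {x2.3} {x3.1}


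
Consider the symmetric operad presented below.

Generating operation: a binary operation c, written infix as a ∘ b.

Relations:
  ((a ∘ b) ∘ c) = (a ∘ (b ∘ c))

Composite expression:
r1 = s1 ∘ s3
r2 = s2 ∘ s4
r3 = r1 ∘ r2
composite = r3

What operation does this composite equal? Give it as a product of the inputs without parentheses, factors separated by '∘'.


s1 ∘ s3 ∘ s2 ∘ s4


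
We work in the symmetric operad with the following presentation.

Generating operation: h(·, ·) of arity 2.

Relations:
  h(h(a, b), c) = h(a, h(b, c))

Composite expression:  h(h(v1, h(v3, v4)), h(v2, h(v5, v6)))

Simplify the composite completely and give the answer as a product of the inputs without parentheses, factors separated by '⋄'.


v1 ⋄ v3 ⋄ v4 ⋄ v2 ⋄ v5 ⋄ v6

All parenthesizations of h agree; list the v-inputs left to right.
h(v3, v4) collapses to v3 ⋄ v4
h(v1, h(v3, v4)) collapses to v1 ⋄ v3 ⋄ v4
h(v5, v6) collapses to v5 ⋄ v6
h(v2, h(v5, v6)) collapses to v2 ⋄ v5 ⋄ v6
h(h(v1, h(v3, v4)), h(v2, h(v5, v6))) collapses to v1 ⋄ v3 ⋄ v4 ⋄ v2 ⋄ v5 ⋄ v6


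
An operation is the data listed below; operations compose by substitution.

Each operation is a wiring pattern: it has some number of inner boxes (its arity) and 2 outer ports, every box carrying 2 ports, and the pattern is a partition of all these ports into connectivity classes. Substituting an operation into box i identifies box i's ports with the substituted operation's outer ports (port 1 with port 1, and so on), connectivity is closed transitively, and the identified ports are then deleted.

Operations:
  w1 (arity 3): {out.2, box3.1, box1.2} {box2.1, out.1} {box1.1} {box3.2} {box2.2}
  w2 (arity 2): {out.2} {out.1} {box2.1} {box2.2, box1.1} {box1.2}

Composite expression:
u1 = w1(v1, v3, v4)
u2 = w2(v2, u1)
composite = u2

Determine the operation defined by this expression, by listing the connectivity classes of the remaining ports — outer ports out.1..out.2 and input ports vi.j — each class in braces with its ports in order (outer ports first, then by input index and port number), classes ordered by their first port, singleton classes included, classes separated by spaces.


{out.1} {out.2} {v1.1} {v1.2, v2.1, v4.1} {v2.2} {v3.1} {v3.2} {v4.2}


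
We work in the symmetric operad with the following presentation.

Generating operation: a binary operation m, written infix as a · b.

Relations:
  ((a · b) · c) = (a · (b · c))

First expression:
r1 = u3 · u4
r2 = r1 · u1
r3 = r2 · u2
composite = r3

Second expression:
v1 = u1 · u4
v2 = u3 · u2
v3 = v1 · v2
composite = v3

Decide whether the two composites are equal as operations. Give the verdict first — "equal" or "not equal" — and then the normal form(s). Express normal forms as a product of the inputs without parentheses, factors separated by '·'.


not equal: they reduce to u3 · u4 · u1 · u2 and u1 · u4 · u3 · u2

Reducing the first expression gives u3 · u4 · u1 · u2
Reducing the second expression gives u1 · u4 · u3 · u2
They disagree, so not equal.


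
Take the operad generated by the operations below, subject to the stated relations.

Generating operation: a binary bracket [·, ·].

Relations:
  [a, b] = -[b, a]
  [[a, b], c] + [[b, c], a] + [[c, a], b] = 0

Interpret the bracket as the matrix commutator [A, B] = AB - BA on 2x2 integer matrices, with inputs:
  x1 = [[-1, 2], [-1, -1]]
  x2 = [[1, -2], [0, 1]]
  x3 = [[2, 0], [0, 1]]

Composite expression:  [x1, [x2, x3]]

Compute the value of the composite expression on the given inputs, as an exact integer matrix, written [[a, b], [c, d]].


[x2, x3] = [[0, 2], [0, 0]]
[x1, [x2, x3]] = [[2, 0], [0, -2]]

[[2, 0], [0, -2]]


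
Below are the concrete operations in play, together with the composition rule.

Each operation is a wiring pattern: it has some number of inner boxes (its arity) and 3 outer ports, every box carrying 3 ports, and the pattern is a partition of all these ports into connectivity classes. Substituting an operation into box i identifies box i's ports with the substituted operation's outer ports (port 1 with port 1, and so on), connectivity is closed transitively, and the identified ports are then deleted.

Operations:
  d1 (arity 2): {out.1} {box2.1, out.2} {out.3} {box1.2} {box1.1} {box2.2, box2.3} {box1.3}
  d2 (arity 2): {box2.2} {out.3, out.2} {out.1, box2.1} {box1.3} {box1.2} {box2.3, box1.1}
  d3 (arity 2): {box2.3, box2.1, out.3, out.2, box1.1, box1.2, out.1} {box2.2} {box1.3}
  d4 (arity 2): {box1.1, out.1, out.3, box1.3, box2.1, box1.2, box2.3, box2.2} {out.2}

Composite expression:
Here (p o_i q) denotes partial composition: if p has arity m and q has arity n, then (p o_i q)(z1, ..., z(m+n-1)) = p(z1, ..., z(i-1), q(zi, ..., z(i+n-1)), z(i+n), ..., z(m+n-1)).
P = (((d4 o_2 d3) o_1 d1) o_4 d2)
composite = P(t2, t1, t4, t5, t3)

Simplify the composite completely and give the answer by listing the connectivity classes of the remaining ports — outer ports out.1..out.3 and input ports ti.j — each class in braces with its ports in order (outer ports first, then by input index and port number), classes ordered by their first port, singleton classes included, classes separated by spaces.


Reachability decides: close wires over d4-identified ports.
the subtree at d1 composes to {out.1} {out.2, t1.1} {out.3} {t1.2, t1.3} {t2.1} {t2.2} {t2.3} on (t2, t1); out.j = own outer ports
the subtree at d2 composes to {out.1, t3.1} {out.2, out.3} {t3.2} {t3.3, t5.1} {t5.2} {t5.3} on (t5, t3); out.j = own outer ports
the subtree at d3 composes to {out.1, out.2, out.3, t3.1, t4.1, t4.2} {t3.2} {t3.3, t5.1} {t4.3} {t5.2} {t5.3} on (t4, t5, t3); out.j = own outer ports
the subtree at d4 composes to {out.1, out.3, t1.1, t3.1, t4.1, t4.2} {out.2} {t1.2, t1.3} {t2.1} {t2.2} {t2.3} {t3.2} {t3.3, t5.1} {t4.3} {t5.2} {t5.3} on (t2, t1, t4, t5, t3); out.j = own outer ports

{out.1, out.3, t1.1, t3.1, t4.1, t4.2} {out.2} {t1.2, t1.3} {t2.1} {t2.2} {t2.3} {t3.2} {t3.3, t5.1} {t4.3} {t5.2} {t5.3}


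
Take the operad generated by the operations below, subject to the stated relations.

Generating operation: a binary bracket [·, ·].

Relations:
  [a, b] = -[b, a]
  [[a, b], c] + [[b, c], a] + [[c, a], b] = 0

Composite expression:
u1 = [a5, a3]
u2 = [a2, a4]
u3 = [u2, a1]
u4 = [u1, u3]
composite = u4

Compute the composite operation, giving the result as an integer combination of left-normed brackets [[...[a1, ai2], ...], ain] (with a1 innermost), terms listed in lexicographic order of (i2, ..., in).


-[[[[a1, a2], a4], a3], a5] + [[[[a1, a2], a4], a5], a3] + [[[[a1, a4], a2], a3], a5] - [[[[a1, a4], a2], a5], a3]

Expand each bracket as ab - ba; the a1-initial words give the coefficients.
Composite bracket: [[a5, a3], [[a2, a4], a1]]
Each bracket splits as ab - ba, giving 16 signed words (2^4 = 16).
Keep just the words that open with a1:
  the word a1a2a4a3a5 carries sign -1 and contributes -[[[[a1, a2], a4], a3], a5]
  the word a1a2a4a5a3 carries sign +1 and contributes +[[[[a1, a2], a4], a5], a3]
  the word a1a4a2a3a5 carries sign +1 and contributes +[[[[a1, a4], a2], a3], a5]
  the word a1a4a2a5a3 carries sign -1 and contributes -[[[[a1, a4], a2], a5], a3]


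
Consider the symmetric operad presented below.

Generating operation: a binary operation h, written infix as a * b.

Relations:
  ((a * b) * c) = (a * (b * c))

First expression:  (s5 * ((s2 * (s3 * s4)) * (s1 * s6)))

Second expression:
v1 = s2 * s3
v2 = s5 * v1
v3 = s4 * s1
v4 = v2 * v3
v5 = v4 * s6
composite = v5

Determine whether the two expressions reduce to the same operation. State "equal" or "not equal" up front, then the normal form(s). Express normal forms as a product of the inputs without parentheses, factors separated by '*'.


equal — both sides give s5 * s2 * s3 * s4 * s1 * s6

Reducing the first expression gives s5 * s2 * s3 * s4 * s1 * s6
Reducing the second expression gives s5 * s2 * s3 * s4 * s1 * s6
Both agree, so they are equal.


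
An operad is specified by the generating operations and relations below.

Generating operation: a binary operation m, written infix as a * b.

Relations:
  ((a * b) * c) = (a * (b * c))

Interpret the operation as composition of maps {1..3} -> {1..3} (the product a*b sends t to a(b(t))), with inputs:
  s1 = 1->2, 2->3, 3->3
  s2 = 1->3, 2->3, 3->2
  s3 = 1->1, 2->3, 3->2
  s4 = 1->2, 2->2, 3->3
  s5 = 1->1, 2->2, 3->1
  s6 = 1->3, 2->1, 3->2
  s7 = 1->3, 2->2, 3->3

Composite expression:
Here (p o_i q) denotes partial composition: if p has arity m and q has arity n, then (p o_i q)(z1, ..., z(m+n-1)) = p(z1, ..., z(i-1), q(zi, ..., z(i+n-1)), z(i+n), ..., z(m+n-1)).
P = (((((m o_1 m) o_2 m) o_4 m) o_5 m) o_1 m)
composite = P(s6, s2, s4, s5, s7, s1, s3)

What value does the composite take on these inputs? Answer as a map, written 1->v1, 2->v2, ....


1->2, 2->2, 3->2

(s6 * s2) = 1->2, 2->2, 3->1
(s4 * s5) = 1->2, 2->2, 3->2
((s6 * s2) * (s4 * s5)) = 1->2, 2->2, 3->2
(s1 * s3) = 1->2, 2->3, 3->3
(s7 * (s1 * s3)) = 1->2, 2->3, 3->3
(((s6 * s2) * (s4 * s5)) * (s7 * (s1 * s3))) = 1->2, 2->2, 3->2


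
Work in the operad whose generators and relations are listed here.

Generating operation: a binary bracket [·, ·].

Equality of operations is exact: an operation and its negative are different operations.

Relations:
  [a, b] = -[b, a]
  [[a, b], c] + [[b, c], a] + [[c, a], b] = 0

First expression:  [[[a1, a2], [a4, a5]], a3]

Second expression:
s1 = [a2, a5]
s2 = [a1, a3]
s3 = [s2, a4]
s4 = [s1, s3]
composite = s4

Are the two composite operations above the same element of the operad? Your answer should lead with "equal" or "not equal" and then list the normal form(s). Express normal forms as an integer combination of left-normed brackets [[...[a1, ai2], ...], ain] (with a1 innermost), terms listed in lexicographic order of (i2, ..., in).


The first composite normalizes to [[[[a1, a2], a4], a5], a3] - [[[[a1, a2], a5], a4], a3]
The second composite normalizes to -[[[[a1, a3], a4], a2], a5] + [[[[a1, a3], a4], a5], a2]
Distinct normal forms: not equal.

not equal — first [[[[a1, a2], a4], a5], a3] - [[[[a1, a2], a5], a4], a3], second -[[[[a1, a3], a4], a2], a5] + [[[[a1, a3], a4], a5], a2]


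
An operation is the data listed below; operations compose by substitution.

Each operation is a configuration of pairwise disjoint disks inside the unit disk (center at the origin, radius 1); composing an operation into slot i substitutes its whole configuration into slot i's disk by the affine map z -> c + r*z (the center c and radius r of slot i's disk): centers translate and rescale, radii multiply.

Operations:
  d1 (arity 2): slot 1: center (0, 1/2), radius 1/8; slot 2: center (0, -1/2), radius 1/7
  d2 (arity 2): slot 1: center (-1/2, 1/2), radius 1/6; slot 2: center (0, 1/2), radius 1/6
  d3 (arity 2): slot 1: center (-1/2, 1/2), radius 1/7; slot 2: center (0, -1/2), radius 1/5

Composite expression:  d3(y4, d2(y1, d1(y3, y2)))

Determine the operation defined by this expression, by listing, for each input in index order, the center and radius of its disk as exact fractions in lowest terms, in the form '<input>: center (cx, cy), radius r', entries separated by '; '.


y1: center (-1/10, -2/5), radius 1/30; y2: center (0, -5/12), radius 1/210; y3: center (0, -23/60), radius 1/240; y4: center (-1/2, 1/2), radius 1/7

Only the slot chain above each y matters under d3; compose those maps.
y4 passes through 1 substitution, ending at center (-1/2, 1/2), radius 1/7
y1 passes through 2 substitutions, ending at center (-1/10, -2/5), radius 1/30
y3 passes through 3 substitutions, ending at center (0, -23/60), radius 1/240
y2 passes through 3 substitutions, ending at center (0, -5/12), radius 1/210


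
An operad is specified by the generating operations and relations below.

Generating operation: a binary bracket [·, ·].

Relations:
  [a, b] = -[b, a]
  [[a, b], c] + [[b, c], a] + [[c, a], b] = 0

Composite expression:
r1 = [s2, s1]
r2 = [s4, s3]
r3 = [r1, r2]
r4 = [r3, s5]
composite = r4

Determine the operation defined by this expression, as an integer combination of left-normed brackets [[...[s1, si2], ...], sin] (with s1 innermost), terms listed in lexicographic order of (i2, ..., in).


[[[[s1, s2], s3], s4], s5] - [[[[s1, s2], s4], s3], s5]

Skip Jacobi rewriting: expand, keep s1-initial words, read off terms.
Composite bracket: [[[s2, s1], [s4, s3]], s5]
Under [a, b] = ab - ba we get 16 signed associative words (2^4 = 16).
Coefficients come from the s1-initial words:
  the word s1s2s3s4s5 carries sign +1 and contributes +[[[[s1, s2], s3], s4], s5]
  the word s1s2s4s3s5 carries sign -1 and contributes -[[[[s1, s2], s4], s3], s5]


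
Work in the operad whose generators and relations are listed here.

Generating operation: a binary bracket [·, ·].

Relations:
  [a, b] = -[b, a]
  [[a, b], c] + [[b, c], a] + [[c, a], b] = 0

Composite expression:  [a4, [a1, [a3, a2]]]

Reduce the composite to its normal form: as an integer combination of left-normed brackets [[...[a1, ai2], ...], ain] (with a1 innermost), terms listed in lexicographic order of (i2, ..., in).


In the tensor algebra, words opening a1 carry the a1-anchored form.
Composite bracket: [a4, [a1, [a3, a2]]]
Full expansion: 8 signed words from ab - ba (2^3 = 8).
Words beginning with a1 determine it all:
  the word a1a2a3a4 carries sign +1 and contributes +[[[a1, a2], a3], a4]
  the word a1a3a2a4 carries sign -1 and contributes -[[[a1, a3], a2], a4]

[[[a1, a2], a3], a4] - [[[a1, a3], a2], a4]
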